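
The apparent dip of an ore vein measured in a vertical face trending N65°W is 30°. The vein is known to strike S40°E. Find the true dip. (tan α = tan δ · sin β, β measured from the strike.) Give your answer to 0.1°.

The section is 25° from the strike.
tan(true dip) = tan 30° / sin 25° = 1.3661
true dip = arctan 1.3661 = 53.80°

53.8°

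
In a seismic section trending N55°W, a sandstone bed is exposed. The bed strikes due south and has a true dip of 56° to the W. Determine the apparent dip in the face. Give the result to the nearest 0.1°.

Angle between strike (due south) and section (N55°W): β = 55°.
tan α = tan 56° × sin 55° = 1.4826 × 0.8192 = 1.2144
α = arctan(1.2144) = 50.53°

50.5°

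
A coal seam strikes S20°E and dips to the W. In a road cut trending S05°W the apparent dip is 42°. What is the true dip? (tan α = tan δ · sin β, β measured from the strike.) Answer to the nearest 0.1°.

64.9°

β = acute angle between strike S20°E and section S05°W = 25°.
tan(true dip) = tan 42° / sin 25° = 2.1305
true dip = arctan 2.1305 = 64.86°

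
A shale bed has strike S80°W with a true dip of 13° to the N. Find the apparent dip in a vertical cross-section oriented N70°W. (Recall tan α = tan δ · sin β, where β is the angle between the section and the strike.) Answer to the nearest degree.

7°

The strike is S80°W and the section trends N70°W; the acute angle between them is β = 30°.
tan(apparent dip) = tan 13° · sin 30° = 0.1154
α = arctan(0.1154) = 6.58°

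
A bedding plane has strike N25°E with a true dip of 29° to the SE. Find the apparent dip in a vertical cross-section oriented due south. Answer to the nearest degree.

13°

The strike is N25°E and the section trends due south; the acute angle between them is β = 25°.
tan α = tan 29° × sin 25° = 0.5543 × 0.4226 = 0.2343
apparent dip = arctan 0.2343 = 13.18°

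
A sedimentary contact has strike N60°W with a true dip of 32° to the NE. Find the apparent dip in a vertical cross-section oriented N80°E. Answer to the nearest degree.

22°

Angle between strike (N60°W) and section (N80°E): β = 40°.
tan(apparent dip) = tan 32° · sin 40° = 0.4017
α = arctan(0.4017) = 21.88°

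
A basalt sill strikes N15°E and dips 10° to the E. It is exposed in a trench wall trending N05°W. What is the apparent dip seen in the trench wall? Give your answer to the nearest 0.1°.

The section lies 20° from the strike.
tan(apparent dip) = tan 10° · sin 20° = 0.0603
α = arctan(0.0603) = 3.45°

3.5°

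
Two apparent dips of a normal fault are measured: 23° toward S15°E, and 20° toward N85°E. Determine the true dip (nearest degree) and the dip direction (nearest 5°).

Represent each trace as a vector plunging at its apparent dip toward its trend (east-north-up frame): v₁ = (0.238, -0.889, -0.391), v₂ = (0.936, 0.082, -0.342).
n = v₁ × v₂ = (0.336, -0.284, 0.852) (taken with n_z > 0).
tan δ = √(n_x²+n_y²)/n_z = 0.440/0.852, so δ = 27.3°.
Dip direction = azimuth of (n_x, n_y) = atan2(0.336, -0.284) = 130°.

true dip 27°, dip direction 130°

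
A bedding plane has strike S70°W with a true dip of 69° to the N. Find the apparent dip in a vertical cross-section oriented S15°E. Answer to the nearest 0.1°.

68.9°

Angle between strike (S70°W) and section (S15°E): β = 85°.
tan α = tan 69° × sin 85° = 2.6051 × 0.9962 = 2.5952
α = arctan(2.5952) = 68.93°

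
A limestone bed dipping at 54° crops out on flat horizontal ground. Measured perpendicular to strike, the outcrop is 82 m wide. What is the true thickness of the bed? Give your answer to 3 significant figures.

66.3 m

True thickness t = w · sin(dip) = 82 × sin 54°
t = 82 × 0.8090 = 66.339 m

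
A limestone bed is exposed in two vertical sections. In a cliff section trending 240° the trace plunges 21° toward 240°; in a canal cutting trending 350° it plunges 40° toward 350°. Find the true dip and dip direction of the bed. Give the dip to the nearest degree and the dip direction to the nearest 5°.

Represent each trace as a vector plunging at its apparent dip toward its trend (east-north-up frame): v₁ = (-0.809, -0.467, -0.358), v₂ = (-0.133, 0.754, -0.643).
Cross product v₁ × v₂ gives the pole to the plane: n ∝ (-0.570, 0.472, 0.672).
True dip = arccos(n_z / |n|) = arccos(0.6721) = 47.8°.
Dip direction = azimuth of (n_x, n_y) = atan2(-0.570, 0.472) = 310°.

true dip 48°, dip direction 310°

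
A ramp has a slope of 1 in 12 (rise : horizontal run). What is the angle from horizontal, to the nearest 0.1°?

4.8°

tan θ = 1/12 = 0.0833
θ = arctan(0.0833) = 4.76°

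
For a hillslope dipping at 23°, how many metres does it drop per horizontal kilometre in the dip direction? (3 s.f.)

424 m

drop per km = 1000 × tan 23° = 1000 × 0.4245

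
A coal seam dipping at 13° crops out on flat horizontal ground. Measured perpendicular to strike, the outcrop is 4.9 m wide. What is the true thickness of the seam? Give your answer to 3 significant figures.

1.10 m

True thickness t = w · sin(dip) = 4.9 × sin 13°
t = 4.9 × 0.2250 = 1.102 m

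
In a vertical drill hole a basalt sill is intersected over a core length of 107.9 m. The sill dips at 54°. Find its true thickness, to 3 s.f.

63.4 m

True thickness t = h · cos(dip) = 107.9 × cos 54°
t = 107.9 × 0.5878 = 63.422 m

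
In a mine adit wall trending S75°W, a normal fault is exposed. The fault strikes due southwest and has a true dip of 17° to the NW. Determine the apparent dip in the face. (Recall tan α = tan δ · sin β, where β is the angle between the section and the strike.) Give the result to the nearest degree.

The section lies 30° from the strike.
tan(apparent dip) = tan 17° · sin 30° = 0.1529
apparent dip = arctan 0.1529 = 8.69°

9°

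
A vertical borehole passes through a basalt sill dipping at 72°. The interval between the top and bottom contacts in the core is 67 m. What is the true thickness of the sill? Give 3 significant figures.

20.7 m

True thickness t = h · cos(dip) = 67 × cos 72°
t = 67 × 0.3090 = 20.704 m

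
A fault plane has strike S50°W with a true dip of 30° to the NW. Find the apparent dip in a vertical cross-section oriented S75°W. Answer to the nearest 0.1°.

13.7°

Angle between strike (S50°W) and section (S75°W): β = 25°.
tan(apparent dip) = tan 30° · sin 25° = 0.2440
α = arctan(0.2440) = 13.71°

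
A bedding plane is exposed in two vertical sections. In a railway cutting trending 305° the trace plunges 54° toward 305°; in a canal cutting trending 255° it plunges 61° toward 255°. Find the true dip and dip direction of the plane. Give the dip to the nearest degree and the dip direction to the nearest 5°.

true dip 61°, dip direction 265°

Each apparent-dip line lies in the plane. As unit vectors (x east, y north, z up), v₁ plunges 54°→305° and v₂ plunges 61°→255°.
The plane normal is n = v₁ × v₂ ∝ (-0.396, -0.042, 0.218).
tan δ = √(n_x²+n_y²)/n_z = 0.399/0.218, so δ = 61.3°.
Dip direction = azimuth of (n_x, n_y) = atan2(-0.396, -0.042) = 264°.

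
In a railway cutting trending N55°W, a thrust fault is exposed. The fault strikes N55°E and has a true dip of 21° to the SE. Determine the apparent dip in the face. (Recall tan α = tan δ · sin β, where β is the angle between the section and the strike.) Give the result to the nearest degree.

The section lies 70° from the strike.
tan α = tan 21° × sin 70° = 0.3839 × 0.9397 = 0.3607
α = arctan(0.3607) = 19.84°

20°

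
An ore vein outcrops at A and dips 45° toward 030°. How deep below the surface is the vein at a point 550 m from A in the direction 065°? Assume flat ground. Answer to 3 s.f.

451 m

The hole lies 35° from the dip direction, so the down-dip offset is 550 × cos 35° = 450.53 m.
Depth = down-dip offset × tan(dip) = 450.53 × tan 45° = 450.53 × 1.0000
Depth = 450.53 m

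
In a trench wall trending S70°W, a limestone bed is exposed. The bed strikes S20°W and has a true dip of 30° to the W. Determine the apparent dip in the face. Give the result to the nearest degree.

24°

The strike is S20°W and the section trends S70°W; the acute angle between them is β = 50°.
tan α = tan 30° × sin 50° = 0.5774 × 0.7660 = 0.4423
apparent dip = arctan 0.4423 = 23.86°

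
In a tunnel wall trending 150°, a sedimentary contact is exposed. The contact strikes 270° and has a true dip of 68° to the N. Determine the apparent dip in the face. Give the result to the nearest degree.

65°

The strike is 270° and the section trends 150°; the acute angle between them is β = 60°.
tan α = tan 68° × sin 60° = 2.4751 × 0.8660 = 2.1435
apparent dip = arctan 2.1435 = 64.99°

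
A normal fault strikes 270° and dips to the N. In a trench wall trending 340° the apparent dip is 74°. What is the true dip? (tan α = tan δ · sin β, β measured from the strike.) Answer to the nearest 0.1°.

74.9°

The section is 70° from the strike.
tan(true dip) = tan 74° / sin 70° = 3.7112
true dip = arctan 3.7112 = 74.92°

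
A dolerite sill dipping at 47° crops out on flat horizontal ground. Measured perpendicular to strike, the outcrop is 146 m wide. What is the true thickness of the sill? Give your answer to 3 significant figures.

107 m

True thickness t = w · sin(dip) = 146 × sin 47°
t = 146 × 0.7314 = 106.778 m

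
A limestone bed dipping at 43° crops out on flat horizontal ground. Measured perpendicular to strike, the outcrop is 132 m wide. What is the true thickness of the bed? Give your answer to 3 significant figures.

90.0 m

True thickness t = w · sin(dip) = 132 × sin 43°
t = 132 × 0.6820 = 90.024 m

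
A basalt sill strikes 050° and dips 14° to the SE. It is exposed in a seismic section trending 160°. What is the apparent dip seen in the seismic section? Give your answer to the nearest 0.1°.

13.2°

Angle between strike (050°) and section (160°): β = 70°.
tan α = tan 14° × sin 70° = 0.2493 × 0.9397 = 0.2343
α = arctan(0.2343) = 13.19°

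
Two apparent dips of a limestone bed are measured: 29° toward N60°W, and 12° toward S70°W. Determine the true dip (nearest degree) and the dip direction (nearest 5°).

Each apparent-dip line lies in the plane. As unit vectors (x east, y north, z up), v₁ plunges 29°→N60°W and v₂ plunges 12°→S70°W.
n = v₁ × v₂ = (-0.253, 0.288, 0.655) (taken with n_z > 0).
tan δ = √(n_x²+n_y²)/n_z = 0.384/0.655, so δ = 30.3°.
Dip direction = atan2(-0.253, 0.288) = 319° (azimuth of n's horizontal projection).

true dip 30°, dip direction 320°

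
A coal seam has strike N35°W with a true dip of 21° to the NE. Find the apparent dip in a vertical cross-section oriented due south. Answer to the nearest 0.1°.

12.4°

The strike is N35°W and the section trends due south; the acute angle between them is β = 35°.
tan α = tan 21° × sin 35° = 0.3839 × 0.5736 = 0.2202
α = arctan(0.2202) = 12.42°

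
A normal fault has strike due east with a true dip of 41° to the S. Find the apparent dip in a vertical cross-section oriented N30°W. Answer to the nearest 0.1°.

37.0°

The section lies 60° from the strike.
tan(apparent dip) = tan 41° · sin 60° = 0.7528
α = arctan(0.7528) = 36.97°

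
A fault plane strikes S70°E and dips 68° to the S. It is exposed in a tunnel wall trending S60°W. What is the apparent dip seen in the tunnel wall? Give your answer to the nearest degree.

62°

The strike is S70°E and the section trends S60°W; the acute angle between them is β = 50°.
tan α = tan 68° × sin 50° = 2.4751 × 0.7660 = 1.8960
α = arctan(1.8960) = 62.19°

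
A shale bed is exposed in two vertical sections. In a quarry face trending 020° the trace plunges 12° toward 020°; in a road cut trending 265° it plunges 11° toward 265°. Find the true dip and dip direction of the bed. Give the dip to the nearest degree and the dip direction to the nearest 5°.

Each apparent-dip line lies in the plane. As unit vectors (x east, y north, z up), v₁ plunges 12°→020° and v₂ plunges 11°→265°.
The plane normal is n = v₁ × v₂ ∝ (-0.193, 0.267, 0.870).
Dip δ = arctan(|n_h|/n_z) = arctan(0.330/0.870) = 20.7°.
The horizontal component of n points toward azimuth atan2(n_x, n_y) = 324°, the dip direction.

true dip 21°, dip direction 325°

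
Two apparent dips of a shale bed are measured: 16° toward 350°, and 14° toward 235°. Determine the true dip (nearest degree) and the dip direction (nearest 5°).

true dip 27°, dip direction 295°

The two traces are lines in the plane: v₁ = (sin 350°·cos 16°, cos 350°·cos 16°, −sin 16°), v₂ = (sin 235°·cos 14°, cos 235°·cos 14°, −sin 14°).
Cross product v₁ × v₂ gives the pole to the plane: n ∝ (-0.382, 0.179, 0.845).
True dip = arccos(n_z / |n|) = arccos(0.8947) = 26.5°.
Dip direction = atan2(-0.382, 0.179) = 295° (azimuth of n's horizontal projection).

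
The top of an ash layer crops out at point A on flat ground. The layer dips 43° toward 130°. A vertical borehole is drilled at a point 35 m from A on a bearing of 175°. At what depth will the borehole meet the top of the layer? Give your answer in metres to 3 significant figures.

The hole lies 45° from the dip direction, so the down-dip offset is 35 × cos 45° = 24.75 m.
Depth = down-dip offset × tan(dip) = 24.75 × tan 43° = 24.75 × 0.9325
Depth = 23.08 m

23.1 m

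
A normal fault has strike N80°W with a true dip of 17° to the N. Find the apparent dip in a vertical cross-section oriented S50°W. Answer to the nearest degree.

The strike is N80°W and the section trends S50°W; the acute angle between them is β = 50°.
tan α = tan 17° × sin 50° = 0.3057 × 0.7660 = 0.2342
apparent dip = arctan 0.2342 = 13.18°

13°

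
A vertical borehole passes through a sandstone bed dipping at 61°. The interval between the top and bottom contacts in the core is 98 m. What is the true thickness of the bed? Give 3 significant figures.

True thickness t = h · cos(dip) = 98 × cos 61°
t = 98 × 0.4848 = 47.511 m

47.5 m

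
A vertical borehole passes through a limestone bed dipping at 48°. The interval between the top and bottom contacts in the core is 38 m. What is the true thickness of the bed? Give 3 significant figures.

True thickness t = h · cos(dip) = 38 × cos 48°
t = 38 × 0.6691 = 25.427 m

25.4 m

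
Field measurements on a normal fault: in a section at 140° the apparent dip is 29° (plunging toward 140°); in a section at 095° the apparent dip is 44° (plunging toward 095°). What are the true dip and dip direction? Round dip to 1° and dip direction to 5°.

Each apparent-dip line lies in the plane. As unit vectors (x east, y north, z up), v₁ plunges 29°→140° and v₂ plunges 44°→095°.
Cross product v₁ × v₂ gives the pole to the plane: n ∝ (0.435, 0.043, 0.445).
True dip = arccos(n_z / |n|) = arccos(0.7133) = 44.5°.
Dip direction = atan2(0.435, 0.043) = 84° (azimuth of n's horizontal projection).

true dip 44°, dip direction 085°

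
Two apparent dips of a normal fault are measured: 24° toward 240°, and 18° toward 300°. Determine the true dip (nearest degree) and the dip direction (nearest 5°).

Represent each trace as a vector plunging at its apparent dip toward its trend (east-north-up frame): v₁ = (-0.791, -0.457, -0.407), v₂ = (-0.824, 0.476, -0.309).
The plane normal is n = v₁ × v₂ ∝ (-0.335, -0.091, 0.752).
True dip = arccos(n_z / |n|) = arccos(0.9083) = 24.7°.
Dip direction = atan2(-0.335, -0.091) = 255° (azimuth of n's horizontal projection).

true dip 25°, dip direction 255°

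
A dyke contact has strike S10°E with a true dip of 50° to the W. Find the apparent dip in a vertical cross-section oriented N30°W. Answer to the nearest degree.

Angle between strike (S10°E) and section (N30°W): β = 20°.
tan(apparent dip) = tan 50° · sin 20° = 0.4076
α = arctan(0.4076) = 22.18°

22°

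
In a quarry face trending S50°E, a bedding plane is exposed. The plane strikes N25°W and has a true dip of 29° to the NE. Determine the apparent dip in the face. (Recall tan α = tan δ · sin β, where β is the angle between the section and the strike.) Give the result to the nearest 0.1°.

13.2°

Angle between strike (N25°W) and section (S50°E): β = 25°.
tan(apparent dip) = tan 29° · sin 25° = 0.2343
apparent dip = arctan 0.2343 = 13.18°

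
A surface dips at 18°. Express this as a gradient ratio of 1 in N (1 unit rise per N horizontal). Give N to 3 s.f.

1 : N means tan θ = 1/N, so N = 1/tan 18° = 1/0.3249

1 in 3.08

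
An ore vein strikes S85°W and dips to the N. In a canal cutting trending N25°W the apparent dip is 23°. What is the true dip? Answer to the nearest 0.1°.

24.3°

The section is 70° from the strike.
tan(true dip) = tan 23° / sin 70° = 0.4517
true dip = arctan 0.4517 = 24.31°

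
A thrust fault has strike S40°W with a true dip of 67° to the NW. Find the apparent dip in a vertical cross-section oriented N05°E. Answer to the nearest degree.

53°

The section lies 35° from the strike.
tan(apparent dip) = tan 67° · sin 35° = 1.3513
α = arctan(1.3513) = 53.50°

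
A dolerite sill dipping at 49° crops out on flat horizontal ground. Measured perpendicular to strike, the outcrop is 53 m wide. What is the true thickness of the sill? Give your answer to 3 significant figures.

40.0 m

True thickness t = w · sin(dip) = 53 × sin 49°
t = 53 × 0.7547 = 40.000 m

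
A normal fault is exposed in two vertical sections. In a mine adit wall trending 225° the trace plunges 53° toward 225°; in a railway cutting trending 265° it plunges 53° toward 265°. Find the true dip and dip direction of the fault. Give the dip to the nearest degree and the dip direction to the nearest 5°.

true dip 55°, dip direction 245°

The two traces are lines in the plane: v₁ = (sin 225°·cos 53°, cos 225°·cos 53°, −sin 53°), v₂ = (sin 265°·cos 53°, cos 265°·cos 53°, −sin 53°).
n = v₁ × v₂ = (-0.298, -0.139, 0.233) (taken with n_z > 0).
tan δ = √(n_x²+n_y²)/n_z = 0.329/0.233, so δ = 54.7°.
Dip direction = atan2(-0.298, -0.139) = 245° (azimuth of n's horizontal projection).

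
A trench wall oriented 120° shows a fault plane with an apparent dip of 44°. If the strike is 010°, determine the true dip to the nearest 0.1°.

45.8°

β = acute angle between strike 010° and section 120° = 70°.
tan δ = tan α / sin β = tan 44° / sin 70° = 0.9657 / 0.9397 = 1.0277
δ = arctan(1.0277) = 45.78°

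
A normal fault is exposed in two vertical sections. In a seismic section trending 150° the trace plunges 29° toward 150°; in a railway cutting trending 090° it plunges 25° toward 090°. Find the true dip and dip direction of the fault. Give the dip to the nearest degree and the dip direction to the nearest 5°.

Represent each trace as a vector plunging at its apparent dip toward its trend (east-north-up frame): v₁ = (0.437, -0.757, -0.485), v₂ = (0.906, 0.000, -0.423).
The plane normal is n = v₁ × v₂ ∝ (0.320, -0.255, 0.686).
True dip = arccos(n_z / |n|) = arccos(0.8591) = 30.8°.
The horizontal component of n points toward azimuth atan2(n_x, n_y) = 128°, the dip direction.

true dip 31°, dip direction 130°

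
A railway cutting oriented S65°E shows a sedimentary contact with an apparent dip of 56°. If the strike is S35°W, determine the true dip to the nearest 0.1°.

The section is 80° from the strike.
tan δ = tan α / sin β = tan 56° / sin 80° = 1.4826 / 0.9848 = 1.5054
true dip = arctan 1.5054 = 56.41°

56.4°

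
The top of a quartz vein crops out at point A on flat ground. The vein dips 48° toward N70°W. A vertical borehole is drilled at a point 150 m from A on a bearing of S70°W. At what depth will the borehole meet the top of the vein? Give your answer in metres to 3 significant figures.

The hole lies 40° from the dip direction, so the down-dip offset is 150 × cos 40° = 114.91 m.
Depth = down-dip offset × tan(dip) = 114.91 × tan 48° = 114.91 × 1.1106
Depth = 127.62 m

128 m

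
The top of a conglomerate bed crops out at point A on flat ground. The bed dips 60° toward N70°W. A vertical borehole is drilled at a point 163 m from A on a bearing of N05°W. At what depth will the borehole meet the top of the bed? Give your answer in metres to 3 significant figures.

The hole lies 65° from the dip direction, so the down-dip offset is 163 × cos 65° = 68.89 m.
Depth = down-dip offset × tan(dip) = 68.89 × tan 60° = 68.89 × 1.7321
Depth = 119.32 m

119 m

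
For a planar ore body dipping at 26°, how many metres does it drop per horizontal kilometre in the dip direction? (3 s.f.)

488 m

drop per km = 1000 × tan 26° = 1000 × 0.4877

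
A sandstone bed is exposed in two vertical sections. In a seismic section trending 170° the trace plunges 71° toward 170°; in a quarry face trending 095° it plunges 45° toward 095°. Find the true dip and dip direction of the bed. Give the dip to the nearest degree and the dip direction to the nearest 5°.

true dip 71°, dip direction 165°

Represent each trace as a vector plunging at its apparent dip toward its trend (east-north-up frame): v₁ = (0.057, -0.321, -0.946), v₂ = (0.704, -0.062, -0.707).
The plane normal is n = v₁ × v₂ ∝ (0.168, -0.626, 0.222).
True dip = arccos(n_z / |n|) = arccos(0.3244) = 71.1°.
The horizontal component of n points toward azimuth atan2(n_x, n_y) = 165°, the dip direction.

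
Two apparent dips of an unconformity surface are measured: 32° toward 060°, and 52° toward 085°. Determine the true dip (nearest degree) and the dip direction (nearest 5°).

true dip 61°, dip direction 130°

Represent each trace as a vector plunging at its apparent dip toward its trend (east-north-up frame): v₁ = (0.734, 0.424, -0.530), v₂ = (0.613, 0.054, -0.788).
The plane normal is n = v₁ × v₂ ∝ (0.306, -0.254, 0.221).
True dip = arccos(n_z / |n|) = arccos(0.4855) = 61.0°.
Dip direction = atan2(0.306, -0.254) = 130° (azimuth of n's horizontal projection).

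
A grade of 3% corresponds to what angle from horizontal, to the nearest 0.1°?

tan θ = 3/100 = 0.0300
θ = arctan(0.0300) = 1.72°

1.7°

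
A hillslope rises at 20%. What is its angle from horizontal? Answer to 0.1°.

tan θ = 20/100 = 0.2000
θ = arctan(0.2000) = 11.31°

11.3°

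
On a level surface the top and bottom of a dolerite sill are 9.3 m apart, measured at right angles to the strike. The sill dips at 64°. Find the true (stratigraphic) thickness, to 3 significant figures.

8.36 m

True thickness t = w · sin(dip) = 9.3 × sin 64°
t = 9.3 × 0.8988 = 8.359 m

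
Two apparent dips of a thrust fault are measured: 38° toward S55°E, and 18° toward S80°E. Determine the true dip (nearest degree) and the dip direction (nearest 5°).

true dip 50°, dip direction 175°

Each apparent-dip line lies in the plane. As unit vectors (x east, y north, z up), v₁ plunges 38°→S55°E and v₂ plunges 18°→S80°E.
Cross product v₁ × v₂ gives the pole to the plane: n ∝ (0.038, -0.377, 0.317).
Dip δ = arctan(|n_h|/n_z) = arctan(0.379/0.317) = 50.1°.
Dip direction = azimuth of (n_x, n_y) = atan2(0.038, -0.377) = 174°.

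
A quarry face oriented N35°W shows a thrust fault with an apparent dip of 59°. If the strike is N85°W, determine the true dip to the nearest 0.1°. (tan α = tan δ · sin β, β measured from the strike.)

The section is 50° from the strike.
tan δ = tan α / sin β = tan 59° / sin 50° = 1.6643 / 0.7660 = 2.1726
δ = arctan(2.1726) = 65.28°

65.3°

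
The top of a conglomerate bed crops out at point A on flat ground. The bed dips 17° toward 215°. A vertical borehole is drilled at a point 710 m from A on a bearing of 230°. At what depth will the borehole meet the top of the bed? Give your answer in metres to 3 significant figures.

The hole lies 15° from the dip direction, so the down-dip offset is 710 × cos 15° = 685.81 m.
Depth = down-dip offset × tan(dip) = 685.81 × tan 17° = 685.81 × 0.3057
Depth = 209.67 m

210 m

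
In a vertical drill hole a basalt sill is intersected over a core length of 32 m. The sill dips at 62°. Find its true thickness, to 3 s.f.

True thickness t = h · cos(dip) = 32 × cos 62°
t = 32 × 0.4695 = 15.023 m

15.0 m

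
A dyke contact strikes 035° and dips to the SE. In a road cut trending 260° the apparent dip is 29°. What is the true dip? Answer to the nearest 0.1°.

β = acute angle between strike 035° and section 260° = 45°.
tan δ = tan α / sin β = tan 29° / sin 45° = 0.5543 / 0.7071 = 0.7839
δ = arctan(0.7839) = 38.09°

38.1°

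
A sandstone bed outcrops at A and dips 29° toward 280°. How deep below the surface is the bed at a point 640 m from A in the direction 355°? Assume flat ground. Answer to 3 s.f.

91.8 m

The hole lies 75° from the dip direction, so the down-dip offset is 640 × cos 75° = 165.64 m.
Depth = down-dip offset × tan(dip) = 165.64 × tan 29° = 165.64 × 0.5543
Depth = 91.82 m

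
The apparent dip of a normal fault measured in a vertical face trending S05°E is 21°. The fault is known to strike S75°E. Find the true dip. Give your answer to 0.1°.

The section is 70° from the strike.
tan δ = tan α / sin β = tan 21° / sin 70° = 0.3839 / 0.9397 = 0.4085
δ = arctan(0.4085) = 22.22°

22.2°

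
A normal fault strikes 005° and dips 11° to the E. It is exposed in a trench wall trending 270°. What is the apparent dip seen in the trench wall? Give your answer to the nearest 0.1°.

The strike is 005° and the section trends 270°; the acute angle between them is β = 85°.
tan(apparent dip) = tan 11° · sin 85° = 0.1936
α = arctan(0.1936) = 10.96°

11.0°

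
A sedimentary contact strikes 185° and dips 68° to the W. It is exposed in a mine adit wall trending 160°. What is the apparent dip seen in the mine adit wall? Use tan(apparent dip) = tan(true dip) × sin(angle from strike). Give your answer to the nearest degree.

46°

The strike is 185° and the section trends 160°; the acute angle between them is β = 25°.
tan α = tan 68° × sin 25° = 2.4751 × 0.4226 = 1.0460
apparent dip = arctan 1.0460 = 46.29°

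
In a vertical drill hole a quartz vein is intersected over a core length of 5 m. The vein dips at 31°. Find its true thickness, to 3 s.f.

True thickness t = h · cos(dip) = 5 × cos 31°
t = 5 × 0.8572 = 4.286 m

4.29 m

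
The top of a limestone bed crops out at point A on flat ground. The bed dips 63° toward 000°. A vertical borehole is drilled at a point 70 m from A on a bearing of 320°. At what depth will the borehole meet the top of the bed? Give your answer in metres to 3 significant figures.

The hole lies 40° from the dip direction, so the down-dip offset is 70 × cos 40° = 53.62 m.
Depth = down-dip offset × tan(dip) = 53.62 × tan 63° = 53.62 × 1.9626
Depth = 105.24 m

105 m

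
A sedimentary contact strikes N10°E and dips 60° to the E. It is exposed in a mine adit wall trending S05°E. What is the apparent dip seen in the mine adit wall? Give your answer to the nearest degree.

The strike is N10°E and the section trends S05°E; the acute angle between them is β = 15°.
tan(apparent dip) = tan 60° · sin 15° = 0.4483
α = arctan(0.4483) = 24.15°

24°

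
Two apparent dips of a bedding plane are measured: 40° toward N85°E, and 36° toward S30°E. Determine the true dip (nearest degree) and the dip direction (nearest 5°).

The two traces are lines in the plane: v₁ = (sin 85°·cos 40°, cos 85°·cos 40°, −sin 40°), v₂ = (sin 150°·cos 36°, cos 150°·cos 36°, −sin 36°).
Cross product v₁ × v₂ gives the pole to the plane: n ∝ (0.490, -0.189, 0.562).
Dip δ = arctan(|n_h|/n_z) = arctan(0.525/0.562) = 43.0°.
The horizontal component of n points toward azimuth atan2(n_x, n_y) = 111°, the dip direction.

true dip 43°, dip direction 110°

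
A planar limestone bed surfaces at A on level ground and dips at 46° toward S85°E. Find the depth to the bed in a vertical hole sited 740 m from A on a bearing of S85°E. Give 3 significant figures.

766 m

The hole is directly down-dip from the outcrop, so the down-dip offset is 740 m.
Depth = down-dip offset × tan(dip) = 740.00 × tan 46° = 740.00 × 1.0355
Depth = 766.29 m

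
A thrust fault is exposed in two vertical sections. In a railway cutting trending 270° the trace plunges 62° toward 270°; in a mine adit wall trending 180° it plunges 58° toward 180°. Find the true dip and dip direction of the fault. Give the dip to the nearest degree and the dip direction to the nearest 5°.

true dip 68°, dip direction 230°

The two traces are lines in the plane: v₁ = (sin 270°·cos 62°, cos 270°·cos 62°, −sin 62°), v₂ = (sin 180°·cos 58°, cos 180°·cos 58°, −sin 58°).
The plane normal is n = v₁ × v₂ ∝ (-0.468, -0.398, 0.249).
Dip δ = arctan(|n_h|/n_z) = arctan(0.614/0.249) = 68.0°.
The horizontal component of n points toward azimuth atan2(n_x, n_y) = 230°, the dip direction.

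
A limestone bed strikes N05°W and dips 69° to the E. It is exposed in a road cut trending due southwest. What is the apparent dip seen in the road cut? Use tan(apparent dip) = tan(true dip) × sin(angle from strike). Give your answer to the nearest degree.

63°

The section lies 50° from the strike.
tan(apparent dip) = tan 69° · sin 50° = 1.9956
α = arctan(1.9956) = 63.38°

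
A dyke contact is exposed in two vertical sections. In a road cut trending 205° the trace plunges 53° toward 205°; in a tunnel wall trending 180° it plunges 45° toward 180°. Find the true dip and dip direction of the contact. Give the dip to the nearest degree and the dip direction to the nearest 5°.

true dip 55°, dip direction 225°

Each apparent-dip line lies in the plane. As unit vectors (x east, y north, z up), v₁ plunges 53°→205° and v₂ plunges 45°→180°.
Cross product v₁ × v₂ gives the pole to the plane: n ∝ (-0.179, -0.180, 0.180).
True dip = arccos(n_z / |n|) = arccos(0.5782) = 54.7°.
Dip direction = azimuth of (n_x, n_y) = atan2(-0.179, -0.180) = 225°.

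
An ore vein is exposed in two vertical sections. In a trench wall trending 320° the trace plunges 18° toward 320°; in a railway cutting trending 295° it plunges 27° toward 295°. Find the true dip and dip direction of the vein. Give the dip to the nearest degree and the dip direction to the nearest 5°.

Represent each trace as a vector plunging at its apparent dip toward its trend (east-north-up frame): v₁ = (-0.611, 0.729, -0.309), v₂ = (-0.808, 0.377, -0.454).
The plane normal is n = v₁ × v₂ ∝ (-0.214, -0.028, 0.358).
tan δ = √(n_x²+n_y²)/n_z = 0.216/0.358, so δ = 31.1°.
The horizontal component of n points toward azimuth atan2(n_x, n_y) = 263°, the dip direction.

true dip 31°, dip direction 265°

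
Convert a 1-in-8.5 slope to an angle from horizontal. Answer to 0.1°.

tan θ = 1/8.5 = 0.1176
θ = arctan(0.1176) = 6.71°

6.7°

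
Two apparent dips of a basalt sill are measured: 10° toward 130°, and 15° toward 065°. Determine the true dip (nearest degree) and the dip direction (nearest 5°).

true dip 15°, dip direction 080°

Each apparent-dip line lies in the plane. As unit vectors (x east, y north, z up), v₁ plunges 10°→130° and v₂ plunges 15°→065°.
n = v₁ × v₂ = (0.235, 0.043, 0.862) (taken with n_z > 0).
tan δ = √(n_x²+n_y²)/n_z = 0.239/0.862, so δ = 15.5°.
Dip direction = azimuth of (n_x, n_y) = atan2(0.235, 0.043) = 80°.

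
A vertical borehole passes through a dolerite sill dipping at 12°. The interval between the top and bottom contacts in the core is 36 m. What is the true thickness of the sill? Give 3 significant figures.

35.2 m

True thickness t = h · cos(dip) = 36 × cos 12°
t = 36 × 0.9781 = 35.213 m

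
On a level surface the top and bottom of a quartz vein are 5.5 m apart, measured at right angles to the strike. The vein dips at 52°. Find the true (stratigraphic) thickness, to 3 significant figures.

4.33 m

True thickness t = w · sin(dip) = 5.5 × sin 52°
t = 5.5 × 0.7880 = 4.334 m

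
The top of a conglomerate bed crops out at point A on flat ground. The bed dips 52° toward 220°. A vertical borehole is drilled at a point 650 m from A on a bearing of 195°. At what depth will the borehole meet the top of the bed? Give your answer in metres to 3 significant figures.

The hole lies 25° from the dip direction, so the down-dip offset is 650 × cos 25° = 589.10 m.
Depth = down-dip offset × tan(dip) = 589.10 × tan 52° = 589.10 × 1.2799
Depth = 754.01 m

754 m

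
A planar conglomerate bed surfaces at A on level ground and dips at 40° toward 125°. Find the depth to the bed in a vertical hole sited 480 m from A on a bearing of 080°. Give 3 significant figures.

285 m

The hole lies 45° from the dip direction, so the down-dip offset is 480 × cos 45° = 339.41 m.
Depth = down-dip offset × tan(dip) = 339.41 × tan 40° = 339.41 × 0.8391
Depth = 284.80 m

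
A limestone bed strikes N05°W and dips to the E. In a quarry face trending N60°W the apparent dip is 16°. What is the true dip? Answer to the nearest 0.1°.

19.3°

β = acute angle between strike N05°W and section N60°W = 55°.
tan δ = tan α / sin β = tan 16° / sin 55° = 0.2867 / 0.8192 = 0.3501
true dip = arctan 0.3501 = 19.29°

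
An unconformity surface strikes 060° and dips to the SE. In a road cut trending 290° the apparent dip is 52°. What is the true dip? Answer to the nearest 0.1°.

59.1°

β = acute angle between strike 060° and section 290° = 50°.
tan δ = tan α / sin β = tan 52° / sin 50° = 1.2799 / 0.7660 = 1.6708
true dip = arctan 1.6708 = 59.10°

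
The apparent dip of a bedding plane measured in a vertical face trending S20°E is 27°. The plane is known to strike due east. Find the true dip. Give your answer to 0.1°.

28.5°

The section is 70° from the strike.
tan δ = tan α / sin β = tan 27° / sin 70° = 0.5095 / 0.9397 = 0.5422
δ = arctan(0.5422) = 28.47°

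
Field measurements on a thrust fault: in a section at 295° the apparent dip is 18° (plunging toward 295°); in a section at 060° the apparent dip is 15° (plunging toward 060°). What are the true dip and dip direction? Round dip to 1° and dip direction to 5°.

true dip 33°, dip direction 355°

Each apparent-dip line lies in the plane. As unit vectors (x east, y north, z up), v₁ plunges 18°→295° and v₂ plunges 15°→060°.
Cross product v₁ × v₂ gives the pole to the plane: n ∝ (-0.045, 0.482, 0.753).
tan δ = √(n_x²+n_y²)/n_z = 0.484/0.753, so δ = 32.7°.
The horizontal component of n points toward azimuth atan2(n_x, n_y) = 355°, the dip direction.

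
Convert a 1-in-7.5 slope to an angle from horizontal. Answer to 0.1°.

tan θ = 1/7.5 = 0.1333
θ = arctan(0.1333) = 7.59°

7.6°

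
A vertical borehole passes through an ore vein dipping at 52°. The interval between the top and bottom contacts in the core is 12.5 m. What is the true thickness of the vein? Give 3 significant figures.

7.70 m

True thickness t = h · cos(dip) = 12.5 × cos 52°
t = 12.5 × 0.6157 = 7.696 m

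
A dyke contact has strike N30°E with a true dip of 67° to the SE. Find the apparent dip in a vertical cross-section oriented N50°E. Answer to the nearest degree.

The strike is N30°E and the section trends N50°E; the acute angle between them is β = 20°.
tan α = tan 67° × sin 20° = 2.3559 × 0.3420 = 0.8057
apparent dip = arctan 0.8057 = 38.86°

39°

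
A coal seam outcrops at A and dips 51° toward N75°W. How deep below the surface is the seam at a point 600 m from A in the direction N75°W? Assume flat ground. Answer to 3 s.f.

741 m

The hole is directly down-dip from the outcrop, so the down-dip offset is 600 m.
Depth = down-dip offset × tan(dip) = 600.00 × tan 51° = 600.00 × 1.2349
Depth = 740.94 m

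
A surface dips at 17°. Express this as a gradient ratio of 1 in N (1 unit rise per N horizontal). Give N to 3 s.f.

1 : N means tan θ = 1/N, so N = 1/tan 17° = 1/0.3057

1 in 3.27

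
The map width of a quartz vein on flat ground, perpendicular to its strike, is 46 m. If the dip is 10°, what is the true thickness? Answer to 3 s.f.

7.99 m

True thickness t = w · sin(dip) = 46 × sin 10°
t = 46 × 0.1736 = 7.988 m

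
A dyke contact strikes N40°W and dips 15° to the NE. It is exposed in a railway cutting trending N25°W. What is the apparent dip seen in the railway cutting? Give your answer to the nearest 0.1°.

4.0°

Angle between strike (N40°W) and section (N25°W): β = 15°.
tan α = tan 15° × sin 15° = 0.2679 × 0.2588 = 0.0694
α = arctan(0.0694) = 3.97°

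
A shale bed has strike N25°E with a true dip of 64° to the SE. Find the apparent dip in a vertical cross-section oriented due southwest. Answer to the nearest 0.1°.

The strike is N25°E and the section trends due southwest; the acute angle between them is β = 20°.
tan α = tan 64° × sin 20° = 2.0503 × 0.3420 = 0.7012
α = arctan(0.7012) = 35.04°

35.0°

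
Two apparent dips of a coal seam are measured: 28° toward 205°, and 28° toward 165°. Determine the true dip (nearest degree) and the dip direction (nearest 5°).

true dip 30°, dip direction 185°

Each apparent-dip line lies in the plane. As unit vectors (x east, y north, z up), v₁ plunges 28°→205° and v₂ plunges 28°→165°.
The plane normal is n = v₁ × v₂ ∝ (-0.025, -0.282, 0.501).
True dip = arccos(n_z / |n|) = arccos(0.8703) = 29.5°.
Dip direction = atan2(-0.025, -0.282) = 185° (azimuth of n's horizontal projection).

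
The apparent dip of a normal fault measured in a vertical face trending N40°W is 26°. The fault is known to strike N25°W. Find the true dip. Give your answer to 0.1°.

The section is 15° from the strike.
tan δ = tan α / sin β = tan 26° / sin 15° = 0.4877 / 0.2588 = 1.8845
δ = arctan(1.8845) = 62.05°

62.0°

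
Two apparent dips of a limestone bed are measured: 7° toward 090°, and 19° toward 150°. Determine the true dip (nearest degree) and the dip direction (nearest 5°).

Represent each trace as a vector plunging at its apparent dip toward its trend (east-north-up frame): v₁ = (0.993, 0.000, -0.122), v₂ = (0.473, -0.819, -0.326).
Cross product v₁ × v₂ gives the pole to the plane: n ∝ (0.100, -0.266, 0.813).
Dip δ = arctan(|n_h|/n_z) = arctan(0.284/0.813) = 19.2°.
Dip direction = azimuth of (n_x, n_y) = atan2(0.100, -0.266) = 159°.

true dip 19°, dip direction 160°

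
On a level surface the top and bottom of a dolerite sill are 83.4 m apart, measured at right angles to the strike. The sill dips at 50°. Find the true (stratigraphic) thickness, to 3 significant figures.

63.9 m

True thickness t = w · sin(dip) = 83.4 × sin 50°
t = 83.4 × 0.7660 = 63.888 m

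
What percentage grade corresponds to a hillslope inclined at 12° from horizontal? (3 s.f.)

grade % = 100 × tan 12° = 100 × 0.2126

21.3%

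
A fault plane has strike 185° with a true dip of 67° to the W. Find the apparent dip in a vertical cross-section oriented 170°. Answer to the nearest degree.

Angle between strike (185°) and section (170°): β = 15°.
tan α = tan 67° × sin 15° = 2.3559 × 0.2588 = 0.6097
apparent dip = arctan 0.6097 = 31.37°

31°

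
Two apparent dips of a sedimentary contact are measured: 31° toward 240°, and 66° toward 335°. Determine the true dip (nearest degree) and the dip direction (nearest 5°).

true dip 67°, dip direction 315°

Represent each trace as a vector plunging at its apparent dip toward its trend (east-north-up frame): v₁ = (-0.742, -0.429, -0.515), v₂ = (-0.172, 0.369, -0.914).
Cross product v₁ × v₂ gives the pole to the plane: n ∝ (-0.581, 0.590, 0.347).
True dip = arccos(n_z / |n|) = arccos(0.3868) = 67.2°.
Dip direction = atan2(-0.581, 0.590) = 315° (azimuth of n's horizontal projection).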